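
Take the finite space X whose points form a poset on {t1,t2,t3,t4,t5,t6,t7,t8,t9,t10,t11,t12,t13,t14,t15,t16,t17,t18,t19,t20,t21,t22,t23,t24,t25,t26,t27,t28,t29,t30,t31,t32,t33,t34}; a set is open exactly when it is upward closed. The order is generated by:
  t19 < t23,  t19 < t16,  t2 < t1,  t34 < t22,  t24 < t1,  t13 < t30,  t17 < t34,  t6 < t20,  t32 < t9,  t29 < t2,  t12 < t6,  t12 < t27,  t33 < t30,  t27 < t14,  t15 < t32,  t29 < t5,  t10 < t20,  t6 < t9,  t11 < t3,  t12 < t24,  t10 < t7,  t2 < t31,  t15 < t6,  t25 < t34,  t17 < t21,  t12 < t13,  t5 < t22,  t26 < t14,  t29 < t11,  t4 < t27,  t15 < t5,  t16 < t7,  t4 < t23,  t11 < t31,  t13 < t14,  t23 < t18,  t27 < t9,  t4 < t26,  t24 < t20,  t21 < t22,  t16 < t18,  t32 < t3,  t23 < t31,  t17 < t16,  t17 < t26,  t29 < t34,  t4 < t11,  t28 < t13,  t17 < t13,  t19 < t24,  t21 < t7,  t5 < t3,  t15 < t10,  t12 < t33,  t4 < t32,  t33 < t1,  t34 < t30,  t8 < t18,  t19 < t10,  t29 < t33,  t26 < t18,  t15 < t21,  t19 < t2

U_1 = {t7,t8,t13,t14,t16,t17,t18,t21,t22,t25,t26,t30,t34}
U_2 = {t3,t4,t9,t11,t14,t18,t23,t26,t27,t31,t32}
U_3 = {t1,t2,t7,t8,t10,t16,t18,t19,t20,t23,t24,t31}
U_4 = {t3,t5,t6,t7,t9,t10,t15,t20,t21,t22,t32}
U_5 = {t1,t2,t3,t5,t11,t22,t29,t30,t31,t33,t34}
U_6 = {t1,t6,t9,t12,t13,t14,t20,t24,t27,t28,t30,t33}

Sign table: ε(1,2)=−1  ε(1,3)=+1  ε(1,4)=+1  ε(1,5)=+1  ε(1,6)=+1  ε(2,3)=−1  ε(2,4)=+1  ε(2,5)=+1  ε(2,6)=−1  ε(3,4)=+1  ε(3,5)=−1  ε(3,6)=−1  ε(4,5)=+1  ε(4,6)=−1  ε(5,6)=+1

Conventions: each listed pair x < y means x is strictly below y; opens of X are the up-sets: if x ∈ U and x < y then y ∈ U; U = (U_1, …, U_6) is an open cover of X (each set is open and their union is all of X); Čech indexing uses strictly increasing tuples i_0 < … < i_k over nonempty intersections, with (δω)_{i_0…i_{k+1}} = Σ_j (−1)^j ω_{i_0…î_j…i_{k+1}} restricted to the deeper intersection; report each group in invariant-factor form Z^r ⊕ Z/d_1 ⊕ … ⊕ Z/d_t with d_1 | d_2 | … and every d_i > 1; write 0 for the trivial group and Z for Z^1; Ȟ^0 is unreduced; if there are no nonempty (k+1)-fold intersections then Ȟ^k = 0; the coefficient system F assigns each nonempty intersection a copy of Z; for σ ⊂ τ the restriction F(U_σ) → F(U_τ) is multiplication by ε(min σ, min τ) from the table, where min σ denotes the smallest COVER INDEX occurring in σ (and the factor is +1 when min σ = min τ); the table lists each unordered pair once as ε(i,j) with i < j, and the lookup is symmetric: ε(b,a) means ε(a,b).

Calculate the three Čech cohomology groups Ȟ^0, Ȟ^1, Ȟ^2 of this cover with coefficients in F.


nonempty intersections:
  U12={t14,t18,t26} U13={t7,t8,t16,t18} U14={t7,t21,t22} U15={t22,t30,t34} U16={t13,t14,t30} U23={t18,t23,t31} U24={t3,t9,t32} U25={t3,t11,t31} U26={t9,t14,t27} U34={t7,t10,t20} U35={t1,t2,t31} U36={t1,t20,t24} U45={t3,t5,t22} U46={t6,t9,t20} U56={t1,t30,t33}
  U123={t18} U126={t14} U134={t7} U145={t22} U156={t30} U235={t31} U245={t3} U246={t9} U346={t20} U356={t1}
C dims 6,15,10; δ0: rk 6, SNF 1^5·2; δ1: rk 9, SNF 1^9
Ȟ^0: (6−6)−0=0 ⇒ 0
Ȟ^1: (15−9)−6=0 plus torsion [2] ⇒ Z/2
Ȟ^2: (10−0)−9=1 ⇒ Z

Ȟ^0(U;F) ≅ 0, Ȟ^1(U;F) ≅ Z/2 and Ȟ^2(U;F) ≅ Z


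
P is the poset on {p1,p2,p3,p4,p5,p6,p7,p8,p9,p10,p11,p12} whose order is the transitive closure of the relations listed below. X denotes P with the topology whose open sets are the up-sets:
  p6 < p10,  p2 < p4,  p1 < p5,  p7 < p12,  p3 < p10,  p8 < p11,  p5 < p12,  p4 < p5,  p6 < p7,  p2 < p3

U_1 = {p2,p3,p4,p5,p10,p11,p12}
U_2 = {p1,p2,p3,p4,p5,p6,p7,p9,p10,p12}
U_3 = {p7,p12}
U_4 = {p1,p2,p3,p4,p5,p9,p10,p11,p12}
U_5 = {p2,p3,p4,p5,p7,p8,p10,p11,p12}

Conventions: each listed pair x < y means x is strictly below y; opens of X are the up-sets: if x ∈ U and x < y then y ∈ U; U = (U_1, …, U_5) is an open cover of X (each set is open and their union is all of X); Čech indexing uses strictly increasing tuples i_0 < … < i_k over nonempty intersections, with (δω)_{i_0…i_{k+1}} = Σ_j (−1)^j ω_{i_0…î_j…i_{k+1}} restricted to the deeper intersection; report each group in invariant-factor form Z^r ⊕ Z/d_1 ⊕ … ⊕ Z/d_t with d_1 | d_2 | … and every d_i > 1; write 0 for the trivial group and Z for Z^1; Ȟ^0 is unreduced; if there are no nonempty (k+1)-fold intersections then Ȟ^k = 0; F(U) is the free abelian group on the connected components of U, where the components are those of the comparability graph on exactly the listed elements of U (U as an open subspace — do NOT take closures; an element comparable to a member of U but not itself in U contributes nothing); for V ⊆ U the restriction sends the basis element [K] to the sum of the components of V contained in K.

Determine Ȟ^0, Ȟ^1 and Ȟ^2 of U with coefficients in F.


nonempty intersections:
  U12={p2,p3,p4,p5,p10,p12} U13={p12} U14={p2,p3,p4,p5,p10,p11,p12} U15={p2,p3,p4,p5,p10,p11,p12} U23={p7,p12} U24={p1,p2,p3,p4,p5,p9,p10,p12} U25={p2,p3,p4,p5,p7,p10,p12} U34={p12} U35={p7,p12} U45={p2,p3,p4,p5,p10,p11,p12}
  U123={p12} U124={p2,p3,p4,p5,p10,p12} U125={p2,p3,p4,p5,p10,p12} U134={p12} U135={p12} U145={p2,p3,p4,p5,p10,p11,p12} U234={p12} U235={p7,p12} U245={p2,p3,p4,p5,p10,p12} U345={p12}
  U1234={p12} U1235={p12} U1245={p2,p3,p4,p5,p10,p12} U1345={p12} U2345={p12}
  U12345={p12}
components per intersection:
  U1: {p2,p3,p4,p5,p10,p12} {p11}
  U2: {p1,p2,p3,p4,p5,p6,p7,p10,p12} {p9}
  U3: {p7,p12}
  U4: {p1,p2,p3,p4,p5,p10,p12} {p9} {p11}
  U5: {p2,p3,p4,p5,p7,p10,p12} {p8,p11}
  U12: {p2,p3,p4,p5,p10,p12}
  U13: {p12}
  U14: {p2,p3,p4,p5,p10,p12} {p11}
  U15: {p2,p3,p4,p5,p10,p12} {p11}
  U23: {p7,p12}
  U24: {p1,p2,p3,p4,p5,p10,p12} {p9}
  U25: {p2,p3,p4,p5,p7,p10,p12}
  U34: {p12}
  U35: {p7,p12}
  U45: {p2,p3,p4,p5,p10,p12} {p11}
  U123: {p12}
  U124: {p2,p3,p4,p5,p10,p12}
  U125: {p2,p3,p4,p5,p10,p12}
  U134: {p12}
  U135: {p12}
  U145: {p2,p3,p4,p5,p10,p12} {p11}
  U234: {p12}
  U235: {p7,p12}
  U245: {p2,p3,p4,p5,p10,p12}
  U345: {p12}
  U1234: {p12}
  U1235: {p12}
  U1245: {p2,p3,p4,p5,p10,p12}
  U1345: {p12}
  U2345: {p12}
  U12345: {p12}
C dims 10,14,11,5; δ0: rk 7, SNF 1^7; δ1: rk 7, SNF 1^7; δ2: rk 4, SNF 1^4
Ȟ^0: (10−7)−0=3 ⇒ Z^3
Ȟ^1: (14−7)−7=0 ⇒ 0
Ȟ^2: (11−4)−7=0 ⇒ 0

Ȟ^0(U;F) ≅ Z^3,  Ȟ^1(U;F) ≅ 0,  Ȟ^2(U;F) ≅ 0


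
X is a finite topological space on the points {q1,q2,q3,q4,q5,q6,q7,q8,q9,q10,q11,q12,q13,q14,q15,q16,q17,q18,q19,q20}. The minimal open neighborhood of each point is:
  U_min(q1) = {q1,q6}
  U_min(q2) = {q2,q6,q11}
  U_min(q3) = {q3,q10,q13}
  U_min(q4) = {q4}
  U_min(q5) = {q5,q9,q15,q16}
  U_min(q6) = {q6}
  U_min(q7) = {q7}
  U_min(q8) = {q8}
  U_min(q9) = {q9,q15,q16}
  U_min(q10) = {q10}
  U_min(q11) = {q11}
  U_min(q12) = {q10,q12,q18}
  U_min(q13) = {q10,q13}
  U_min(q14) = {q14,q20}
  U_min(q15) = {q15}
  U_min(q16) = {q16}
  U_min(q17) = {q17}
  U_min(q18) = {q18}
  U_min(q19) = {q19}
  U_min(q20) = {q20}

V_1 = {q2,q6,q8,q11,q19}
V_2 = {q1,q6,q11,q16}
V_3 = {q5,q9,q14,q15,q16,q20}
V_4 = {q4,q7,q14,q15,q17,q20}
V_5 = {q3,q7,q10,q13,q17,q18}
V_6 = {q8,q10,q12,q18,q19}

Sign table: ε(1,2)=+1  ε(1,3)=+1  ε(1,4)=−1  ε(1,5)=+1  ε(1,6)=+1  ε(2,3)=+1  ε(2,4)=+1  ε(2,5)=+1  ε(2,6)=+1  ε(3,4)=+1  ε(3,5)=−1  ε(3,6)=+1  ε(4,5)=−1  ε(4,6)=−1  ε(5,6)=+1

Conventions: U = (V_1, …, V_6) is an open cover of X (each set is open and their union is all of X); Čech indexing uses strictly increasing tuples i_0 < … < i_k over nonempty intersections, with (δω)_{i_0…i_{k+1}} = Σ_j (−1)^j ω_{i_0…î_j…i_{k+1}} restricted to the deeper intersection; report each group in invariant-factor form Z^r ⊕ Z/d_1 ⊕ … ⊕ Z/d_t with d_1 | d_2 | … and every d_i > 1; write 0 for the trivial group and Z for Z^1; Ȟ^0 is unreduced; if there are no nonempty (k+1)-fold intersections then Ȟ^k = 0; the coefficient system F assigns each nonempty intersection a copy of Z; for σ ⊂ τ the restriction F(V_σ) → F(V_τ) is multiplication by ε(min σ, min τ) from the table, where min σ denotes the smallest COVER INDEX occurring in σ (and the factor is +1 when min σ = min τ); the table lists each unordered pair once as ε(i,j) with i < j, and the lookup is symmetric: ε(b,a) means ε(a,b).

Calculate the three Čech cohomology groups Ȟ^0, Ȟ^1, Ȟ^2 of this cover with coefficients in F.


Ȟ^0(U;F) ≅ 0, Ȟ^1(U;F) ≅ Z/2 and Ȟ^2(U;F) ≅ 0

nerve simplices:
  V12={q6,q11} V16={q8,q19} V23={q16} V34={q14,q15,q20} V45={q7,q17} V56={q10,q18}
C dims 6,6; δ0: rk 6, SNF 1^5·2
degree 0: 6−6−0 = 0 → Ȟ^0 ≅ 0
degree 1: 6−0−6 = 0 plus torsion [2] → Ȟ^1 ≅ Z/2
degree 2: 0−0−0 = 0 → Ȟ^2 ≅ 0


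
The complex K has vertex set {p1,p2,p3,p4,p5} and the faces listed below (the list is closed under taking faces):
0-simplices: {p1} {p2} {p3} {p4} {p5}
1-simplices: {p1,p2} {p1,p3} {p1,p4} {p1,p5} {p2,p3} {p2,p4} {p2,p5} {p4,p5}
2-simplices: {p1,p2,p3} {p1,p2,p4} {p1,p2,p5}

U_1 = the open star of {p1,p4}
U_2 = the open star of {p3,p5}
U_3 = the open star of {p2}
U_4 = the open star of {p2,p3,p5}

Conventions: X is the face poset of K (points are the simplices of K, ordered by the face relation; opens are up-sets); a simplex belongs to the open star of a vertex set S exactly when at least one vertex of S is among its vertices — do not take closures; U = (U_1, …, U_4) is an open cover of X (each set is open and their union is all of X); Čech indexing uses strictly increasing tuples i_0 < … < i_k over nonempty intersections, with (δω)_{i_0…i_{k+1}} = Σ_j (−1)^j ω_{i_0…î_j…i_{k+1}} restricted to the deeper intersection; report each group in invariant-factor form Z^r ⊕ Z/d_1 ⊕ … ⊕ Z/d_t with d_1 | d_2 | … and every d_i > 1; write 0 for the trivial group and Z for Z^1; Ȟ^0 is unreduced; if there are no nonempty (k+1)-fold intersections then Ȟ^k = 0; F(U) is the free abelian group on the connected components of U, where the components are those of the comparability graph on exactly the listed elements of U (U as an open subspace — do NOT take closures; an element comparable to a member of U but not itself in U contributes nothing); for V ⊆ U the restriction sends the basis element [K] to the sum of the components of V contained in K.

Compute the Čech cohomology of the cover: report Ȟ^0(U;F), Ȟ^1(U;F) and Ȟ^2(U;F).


Ȟ^0 ≅ Z, Ȟ^1 ≅ Z, Ȟ^2 ≅ 0

nerve of the cover:
  U1={{p1},{p4},{p1,p2},{p1,p3},{p1,p4},{p1,p5},{p2,p4},{p4,p5},{p1,p2,p3},{p1,p2,p4},{p1,p2,p5}} U2={{p3},{p5},{p1,p3},{p1,p5},{p2,p3},{p2,p5},{p4,p5},{p1,p2,p3},{p1,p2,p5}} U3={{p2},{p1,p2},{p2,p3},{p2,p4},{p2,p5},{p1,p2,p3},{p1,p2,p4},{p1,p2,p5}} U4={{p2},{p3},{p5},{p1,p2},{p1,p3},{p1,p5},{p2,p3},{p2,p4},{p2,p5},{p4,p5},{p1,p2,p3},{p1,p2,p4},{p1,p2,p5}}
  U12={{p1,p3},{p1,p5},{p4,p5},{p1,p2,p3},{p1,p2,p5}} U13={{p1,p2},{p2,p4},{p1,p2,p3},{p1,p2,p4},{p1,p2,p5}} U14={{p1,p2},{p1,p3},{p1,p5},{p2,p4},{p4,p5},{p1,p2,p3},{p1,p2,p4},{p1,p2,p5}} U23={{p2,p3},{p2,p5},{p1,p2,p3},{p1,p2,p5}} U24={{p3},{p5},{p1,p3},{p1,p5},{p2,p3},{p2,p5},{p4,p5},{p1,p2,p3},{p1,p2,p5}} U34={{p2},{p1,p2},{p2,p3},{p2,p4},{p2,p5},{p1,p2,p3},{p1,p2,p4},{p1,p2,p5}}
  U123={{p1,p2,p3},{p1,p2,p5}} U124={{p1,p3},{p1,p5},{p4,p5},{p1,p2,p3},{p1,p2,p5}} U134={{p1,p2},{p2,p4},{p1,p2,p3},{p1,p2,p4},{p1,p2,p5}} U234={{p2,p3},{p2,p5},{p1,p2,p3},{p1,p2,p5}}
  U1234={{p1,p2,p3},{p1,p2,p5}}
components per intersection:
  U1: {{p1},{p4},{p1,p2},{p1,p3},{p1,p4},{p1,p5},{p2,p4},{p4,p5},{p1,p2,p3},{p1,p2,p4},{p1,p2,p5}}
  U2: {{p3},{p1,p3},{p2,p3},{p1,p2,p3}} {{p5},{p1,p5},{p2,p5},{p4,p5},{p1,p2,p5}}
  U3: {{p2},{p1,p2},{p2,p3},{p2,p4},{p2,p5},{p1,p2,p3},{p1,p2,p4},{p1,p2,p5}}
  U4: {{p2},{p3},{p5},{p1,p2},{p1,p3},{p1,p5},{p2,p3},{p2,p4},{p2,p5},{p4,p5},{p1,p2,p3},{p1,p2,p4},{p1,p2,p5}}
  U12: {{p1,p3},{p1,p2,p3}} {{p1,p5},{p1,p2,p5}} {{p4,p5}}
  U13: {{p1,p2},{p2,p4},{p1,p2,p3},{p1,p2,p4},{p1,p2,p5}}
  U14: {{p1,p2},{p1,p3},{p1,p5},{p2,p4},{p1,p2,p3},{p1,p2,p4},{p1,p2,p5}} {{p4,p5}}
  U23: {{p2,p3},{p1,p2,p3}} {{p2,p5},{p1,p2,p5}}
  U24: {{p3},{p1,p3},{p2,p3},{p1,p2,p3}} {{p5},{p1,p5},{p2,p5},{p4,p5},{p1,p2,p5}}
  U34: {{p2},{p1,p2},{p2,p3},{p2,p4},{p2,p5},{p1,p2,p3},{p1,p2,p4},{p1,p2,p5}}
  U123: {{p1,p2,p3}} {{p1,p2,p5}}
  U124: {{p1,p3},{p1,p2,p3}} {{p1,p5},{p1,p2,p5}} {{p4,p5}}
  U134: {{p1,p2},{p2,p4},{p1,p2,p3},{p1,p2,p4},{p1,p2,p5}}
  U234: {{p2,p3},{p1,p2,p3}} {{p2,p5},{p1,p2,p5}}
  U1234: {{p1,p2,p3}} {{p1,p2,p5}}
C dims 5,11,8,2; δ0: rk 4, SNF 1^4; δ1: rk 6, SNF 1^6; δ2: rk 2, SNF 1^2
Ȟ^0 = (5 − 4) − 0 = 1, so Ȟ^0 ≅ Z
Ȟ^1 = (11 − 6) − 4 = 1, so Ȟ^1 ≅ Z
Ȟ^2 = (8 − 2) − 6 = 0, so Ȟ^2 ≅ 0


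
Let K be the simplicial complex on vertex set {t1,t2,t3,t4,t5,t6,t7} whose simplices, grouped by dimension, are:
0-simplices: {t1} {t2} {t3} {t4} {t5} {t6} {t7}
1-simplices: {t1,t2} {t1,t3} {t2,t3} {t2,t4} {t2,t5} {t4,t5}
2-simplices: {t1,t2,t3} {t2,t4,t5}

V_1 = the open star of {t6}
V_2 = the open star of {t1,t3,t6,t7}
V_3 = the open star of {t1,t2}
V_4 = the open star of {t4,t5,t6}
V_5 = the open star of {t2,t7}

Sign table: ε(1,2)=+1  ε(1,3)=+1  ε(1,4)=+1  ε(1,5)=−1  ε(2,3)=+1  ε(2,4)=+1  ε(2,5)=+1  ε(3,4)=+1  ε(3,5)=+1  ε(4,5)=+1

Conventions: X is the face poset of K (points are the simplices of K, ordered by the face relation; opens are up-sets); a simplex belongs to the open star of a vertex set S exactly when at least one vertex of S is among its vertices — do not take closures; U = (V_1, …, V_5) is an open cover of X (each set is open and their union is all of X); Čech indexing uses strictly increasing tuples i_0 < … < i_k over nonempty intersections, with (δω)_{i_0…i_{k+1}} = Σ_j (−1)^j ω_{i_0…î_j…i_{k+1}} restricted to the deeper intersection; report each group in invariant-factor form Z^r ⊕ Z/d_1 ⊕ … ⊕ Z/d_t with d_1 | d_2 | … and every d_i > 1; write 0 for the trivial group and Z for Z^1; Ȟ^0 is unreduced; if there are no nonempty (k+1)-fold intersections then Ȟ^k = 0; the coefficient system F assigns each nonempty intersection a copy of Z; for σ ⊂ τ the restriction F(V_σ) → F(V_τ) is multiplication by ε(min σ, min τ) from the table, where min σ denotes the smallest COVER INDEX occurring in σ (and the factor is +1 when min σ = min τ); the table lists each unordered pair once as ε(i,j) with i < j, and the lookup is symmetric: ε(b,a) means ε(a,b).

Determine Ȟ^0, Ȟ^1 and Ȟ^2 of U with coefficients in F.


Ȟ^0(U;F) ≅ Z, Ȟ^1(U;F) ≅ Z, Ȟ^2(U;F) ≅ 0

intersection data:
  V1={{t6}} V2={{t1},{t3},{t6},{t7},{t1,t2},{t1,t3},{t2,t3},{t1,t2,t3}} V3={{t1},{t2},{t1,t2},{t1,t3},{t2,t3},{t2,t4},{t2,t5},{t1,t2,t3},{t2,t4,t5}} V4={{t4},{t5},{t6},{t2,t4},{t2,t5},{t4,t5},{t2,t4,t5}} V5={{t2},{t7},{t1,t2},{t2,t3},{t2,t4},{t2,t5},{t1,t2,t3},{t2,t4,t5}}
  V12={{t6}} V14={{t6}} V23={{t1},{t1,t2},{t1,t3},{t2,t3},{t1,t2,t3}} V24={{t6}} V25={{t7},{t1,t2},{t2,t3},{t1,t2,t3}} V34={{t2,t4},{t2,t5},{t2,t4,t5}} V35={{t2},{t1,t2},{t2,t3},{t2,t4},{t2,t5},{t1,t2,t3},{t2,t4,t5}} V45={{t2,t4},{t2,t5},{t2,t4,t5}}
  V124={{t6}} V235={{t1,t2},{t2,t3},{t1,t2,t3}} V345={{t2,t4},{t2,t5},{t2,t4,t5}}
C dims 5,8,3; δ0: rk 4, SNF 1^4; δ1: rk 3, SNF 1^3
Ȟ^0 = (5 − 4) − 0 = 1, so Ȟ^0 ≅ Z
Ȟ^1 = (8 − 3) − 4 = 1, so Ȟ^1 ≅ Z
Ȟ^2 = (3 − 0) − 3 = 0, so Ȟ^2 ≅ 0


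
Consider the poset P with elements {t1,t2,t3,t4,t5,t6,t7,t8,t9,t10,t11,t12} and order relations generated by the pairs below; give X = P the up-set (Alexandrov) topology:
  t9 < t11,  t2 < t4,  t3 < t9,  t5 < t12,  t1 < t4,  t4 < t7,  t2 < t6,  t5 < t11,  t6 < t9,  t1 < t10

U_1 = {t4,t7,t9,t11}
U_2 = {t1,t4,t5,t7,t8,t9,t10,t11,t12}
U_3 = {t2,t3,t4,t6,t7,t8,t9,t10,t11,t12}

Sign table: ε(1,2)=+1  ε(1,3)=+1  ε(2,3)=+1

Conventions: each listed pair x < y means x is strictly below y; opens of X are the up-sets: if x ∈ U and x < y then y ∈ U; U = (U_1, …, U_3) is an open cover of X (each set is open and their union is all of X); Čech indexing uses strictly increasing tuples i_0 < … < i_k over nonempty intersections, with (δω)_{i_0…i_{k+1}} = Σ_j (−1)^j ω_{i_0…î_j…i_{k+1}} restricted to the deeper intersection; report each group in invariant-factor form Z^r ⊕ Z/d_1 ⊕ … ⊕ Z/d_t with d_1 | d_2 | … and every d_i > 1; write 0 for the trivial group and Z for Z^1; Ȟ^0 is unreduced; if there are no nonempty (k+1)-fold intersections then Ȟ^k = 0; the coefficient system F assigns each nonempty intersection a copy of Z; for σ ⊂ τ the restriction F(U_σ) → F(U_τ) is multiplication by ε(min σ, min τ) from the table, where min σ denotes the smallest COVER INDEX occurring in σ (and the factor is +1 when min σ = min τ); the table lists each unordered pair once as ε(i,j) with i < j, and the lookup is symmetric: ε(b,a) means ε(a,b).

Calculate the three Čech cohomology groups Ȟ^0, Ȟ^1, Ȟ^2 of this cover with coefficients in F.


cover nerve:
  U12={t4,t7,t9,t11} U13={t4,t7,t9,t11} U23={t4,t7,t8,t9,t10,t11,t12}
  U123={t4,t7,t9,t11}
C dims 3,3,1; δ0: rk 2, SNF 1^2; δ1: rk 1, SNF 1^1
Ȟ^0: (3−2)−0=1 ⇒ Z
Ȟ^1: (3−1)−2=0 ⇒ 0
Ȟ^2: (1−0)−1=0 ⇒ 0

Ȟ^0(U;F) ≅ Z, Ȟ^1(U;F) ≅ 0 and Ȟ^2(U;F) ≅ 0


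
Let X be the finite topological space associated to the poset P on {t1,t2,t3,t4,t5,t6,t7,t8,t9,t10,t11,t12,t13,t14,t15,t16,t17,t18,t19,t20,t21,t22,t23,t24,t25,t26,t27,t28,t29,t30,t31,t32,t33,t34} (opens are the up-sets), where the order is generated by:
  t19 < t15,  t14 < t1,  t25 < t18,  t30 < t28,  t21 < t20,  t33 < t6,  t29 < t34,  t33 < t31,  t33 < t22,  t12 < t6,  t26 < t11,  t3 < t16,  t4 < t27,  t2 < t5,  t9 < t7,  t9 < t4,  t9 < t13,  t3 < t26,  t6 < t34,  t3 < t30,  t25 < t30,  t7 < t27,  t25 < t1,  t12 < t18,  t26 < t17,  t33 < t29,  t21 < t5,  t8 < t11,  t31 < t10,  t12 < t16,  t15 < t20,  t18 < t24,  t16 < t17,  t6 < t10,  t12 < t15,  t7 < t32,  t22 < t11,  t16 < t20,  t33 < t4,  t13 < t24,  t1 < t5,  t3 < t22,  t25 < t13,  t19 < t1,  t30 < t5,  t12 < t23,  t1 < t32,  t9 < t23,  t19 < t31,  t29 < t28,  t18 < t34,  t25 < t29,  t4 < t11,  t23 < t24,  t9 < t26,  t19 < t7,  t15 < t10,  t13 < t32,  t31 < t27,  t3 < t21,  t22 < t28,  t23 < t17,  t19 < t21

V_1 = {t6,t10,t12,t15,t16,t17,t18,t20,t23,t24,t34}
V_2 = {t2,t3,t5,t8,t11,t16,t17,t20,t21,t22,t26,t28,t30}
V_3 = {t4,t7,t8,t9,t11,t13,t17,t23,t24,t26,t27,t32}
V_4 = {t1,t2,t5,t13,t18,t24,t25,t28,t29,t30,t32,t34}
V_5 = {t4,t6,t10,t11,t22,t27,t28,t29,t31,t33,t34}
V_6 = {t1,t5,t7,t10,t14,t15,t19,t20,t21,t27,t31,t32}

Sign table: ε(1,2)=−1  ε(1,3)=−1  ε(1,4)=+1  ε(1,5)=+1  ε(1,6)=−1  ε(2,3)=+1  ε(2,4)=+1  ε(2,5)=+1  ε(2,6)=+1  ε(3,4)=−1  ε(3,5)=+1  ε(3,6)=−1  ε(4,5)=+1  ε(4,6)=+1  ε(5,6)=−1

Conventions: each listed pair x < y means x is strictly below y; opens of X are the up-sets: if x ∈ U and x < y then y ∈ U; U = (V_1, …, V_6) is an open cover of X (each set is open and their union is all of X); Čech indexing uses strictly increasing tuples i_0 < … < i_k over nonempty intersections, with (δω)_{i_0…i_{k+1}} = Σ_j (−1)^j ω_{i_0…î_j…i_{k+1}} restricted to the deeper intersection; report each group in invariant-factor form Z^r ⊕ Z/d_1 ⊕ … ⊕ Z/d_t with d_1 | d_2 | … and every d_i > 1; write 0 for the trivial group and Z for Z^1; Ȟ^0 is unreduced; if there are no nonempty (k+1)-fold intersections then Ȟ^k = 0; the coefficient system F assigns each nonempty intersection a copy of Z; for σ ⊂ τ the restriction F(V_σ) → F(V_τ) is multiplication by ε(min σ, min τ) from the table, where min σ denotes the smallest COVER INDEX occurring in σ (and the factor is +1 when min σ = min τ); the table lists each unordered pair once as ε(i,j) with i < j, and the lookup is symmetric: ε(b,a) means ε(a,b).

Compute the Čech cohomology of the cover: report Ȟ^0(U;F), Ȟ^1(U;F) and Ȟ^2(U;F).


nerve of the cover:
  V12={t16,t17,t20} V13={t17,t23,t24} V14={t18,t24,t34} V15={t6,t10,t34} V16={t10,t15,t20} V23={t8,t11,t17,t26} V24={t2,t5,t28,t30} V25={t11,t22,t28} V26={t5,t20,t21} V34={t13,t24,t32} V35={t4,t11,t27} V36={t7,t27,t32} V45={t28,t29,t34} V46={t1,t5,t32} V56={t10,t27,t31}
  V123={t17} V126={t20} V134={t24} V145={t34} V156={t10} V235={t11} V245={t28} V246={t5} V346={t32} V356={t27}
C dims 6,15,10; δ0: rk 6, SNF 1^5·2; δ1: rk 9, SNF 1^9
Ȟ^0 = (6 − 6) − 0 = 0, so Ȟ^0 ≅ 0
Ȟ^1 = (15 − 9) − 6 = 0 plus torsion [2], so Ȟ^1 ≅ Z/2
Ȟ^2 = (10 − 0) − 9 = 1, so Ȟ^2 ≅ Z

Ȟ^0 ≅ 0; Ȟ^1 ≅ Z/2; Ȟ^2 ≅ Z


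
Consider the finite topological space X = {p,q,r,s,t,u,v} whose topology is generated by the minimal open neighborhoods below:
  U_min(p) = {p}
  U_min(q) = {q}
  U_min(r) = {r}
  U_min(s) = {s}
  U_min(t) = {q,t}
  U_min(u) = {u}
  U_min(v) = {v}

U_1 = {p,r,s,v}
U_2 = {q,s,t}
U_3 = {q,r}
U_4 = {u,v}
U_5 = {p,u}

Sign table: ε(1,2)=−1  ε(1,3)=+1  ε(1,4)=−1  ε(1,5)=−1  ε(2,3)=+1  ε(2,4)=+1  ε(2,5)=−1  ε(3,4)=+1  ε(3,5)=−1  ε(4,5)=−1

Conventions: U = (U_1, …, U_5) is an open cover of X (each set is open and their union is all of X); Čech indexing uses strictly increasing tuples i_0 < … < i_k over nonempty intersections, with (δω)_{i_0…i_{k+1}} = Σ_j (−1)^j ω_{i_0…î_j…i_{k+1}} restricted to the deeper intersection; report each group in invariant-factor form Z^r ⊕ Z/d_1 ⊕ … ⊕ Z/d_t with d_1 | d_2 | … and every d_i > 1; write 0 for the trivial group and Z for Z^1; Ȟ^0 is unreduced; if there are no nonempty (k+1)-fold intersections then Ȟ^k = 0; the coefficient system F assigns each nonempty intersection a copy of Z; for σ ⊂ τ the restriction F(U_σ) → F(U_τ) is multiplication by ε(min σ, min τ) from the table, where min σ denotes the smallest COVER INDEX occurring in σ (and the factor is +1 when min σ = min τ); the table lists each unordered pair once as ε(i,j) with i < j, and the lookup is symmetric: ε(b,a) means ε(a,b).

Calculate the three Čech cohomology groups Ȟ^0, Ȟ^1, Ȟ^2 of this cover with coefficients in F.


Ȟ^0 = 0, Ȟ^1 = Z ⊕ Z/2, Ȟ^2 = 0

nerve simplices:
  U12={s} U13={r} U14={v} U15={p} U23={q} U45={u}
C dims 5,6; δ0: rk 5, SNF 1^4·2
degree 0: 5−5−0 = 0 → Ȟ^0 ≅ 0
degree 1: 6−0−5 = 1 plus torsion [2] → Ȟ^1 ≅ Z ⊕ Z/2
degree 2: 0−0−0 = 0 → Ȟ^2 ≅ 0


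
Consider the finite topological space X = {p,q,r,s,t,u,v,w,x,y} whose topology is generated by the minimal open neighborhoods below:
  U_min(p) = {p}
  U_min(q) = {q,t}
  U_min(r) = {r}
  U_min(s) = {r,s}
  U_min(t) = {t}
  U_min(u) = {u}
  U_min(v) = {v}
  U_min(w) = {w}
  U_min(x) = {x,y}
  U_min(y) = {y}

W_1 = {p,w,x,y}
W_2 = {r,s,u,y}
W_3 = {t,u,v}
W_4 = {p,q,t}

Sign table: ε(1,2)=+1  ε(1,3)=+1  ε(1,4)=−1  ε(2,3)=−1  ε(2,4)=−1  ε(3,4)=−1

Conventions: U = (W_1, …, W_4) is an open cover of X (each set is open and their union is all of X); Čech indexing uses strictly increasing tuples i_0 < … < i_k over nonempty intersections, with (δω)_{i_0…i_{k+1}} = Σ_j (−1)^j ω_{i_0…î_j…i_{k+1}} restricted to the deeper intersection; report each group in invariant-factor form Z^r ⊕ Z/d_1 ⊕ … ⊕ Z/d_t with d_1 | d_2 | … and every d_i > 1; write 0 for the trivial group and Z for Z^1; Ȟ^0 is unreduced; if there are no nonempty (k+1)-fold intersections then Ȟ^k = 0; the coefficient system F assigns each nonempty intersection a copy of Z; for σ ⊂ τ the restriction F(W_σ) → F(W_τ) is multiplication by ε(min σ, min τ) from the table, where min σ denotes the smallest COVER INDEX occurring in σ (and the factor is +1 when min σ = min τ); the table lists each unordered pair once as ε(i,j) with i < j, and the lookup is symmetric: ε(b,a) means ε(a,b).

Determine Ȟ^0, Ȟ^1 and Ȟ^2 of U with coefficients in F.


Ȟ^0 ≅ 0,  Ȟ^1 ≅ Z/2,  Ȟ^2 ≅ 0

intersection data:
  W12={y} W14={p} W23={u} W34={t}
C dims 4,4; δ0: rk 4, SNF 1^3·2
Ȟ^0 = (4 − 4) − 0 = 0, so Ȟ^0 ≅ 0
Ȟ^1 = (4 − 0) − 4 = 0 plus torsion [2], so Ȟ^1 ≅ Z/2
Ȟ^2 = (0 − 0) − 0 = 0, so Ȟ^2 ≅ 0


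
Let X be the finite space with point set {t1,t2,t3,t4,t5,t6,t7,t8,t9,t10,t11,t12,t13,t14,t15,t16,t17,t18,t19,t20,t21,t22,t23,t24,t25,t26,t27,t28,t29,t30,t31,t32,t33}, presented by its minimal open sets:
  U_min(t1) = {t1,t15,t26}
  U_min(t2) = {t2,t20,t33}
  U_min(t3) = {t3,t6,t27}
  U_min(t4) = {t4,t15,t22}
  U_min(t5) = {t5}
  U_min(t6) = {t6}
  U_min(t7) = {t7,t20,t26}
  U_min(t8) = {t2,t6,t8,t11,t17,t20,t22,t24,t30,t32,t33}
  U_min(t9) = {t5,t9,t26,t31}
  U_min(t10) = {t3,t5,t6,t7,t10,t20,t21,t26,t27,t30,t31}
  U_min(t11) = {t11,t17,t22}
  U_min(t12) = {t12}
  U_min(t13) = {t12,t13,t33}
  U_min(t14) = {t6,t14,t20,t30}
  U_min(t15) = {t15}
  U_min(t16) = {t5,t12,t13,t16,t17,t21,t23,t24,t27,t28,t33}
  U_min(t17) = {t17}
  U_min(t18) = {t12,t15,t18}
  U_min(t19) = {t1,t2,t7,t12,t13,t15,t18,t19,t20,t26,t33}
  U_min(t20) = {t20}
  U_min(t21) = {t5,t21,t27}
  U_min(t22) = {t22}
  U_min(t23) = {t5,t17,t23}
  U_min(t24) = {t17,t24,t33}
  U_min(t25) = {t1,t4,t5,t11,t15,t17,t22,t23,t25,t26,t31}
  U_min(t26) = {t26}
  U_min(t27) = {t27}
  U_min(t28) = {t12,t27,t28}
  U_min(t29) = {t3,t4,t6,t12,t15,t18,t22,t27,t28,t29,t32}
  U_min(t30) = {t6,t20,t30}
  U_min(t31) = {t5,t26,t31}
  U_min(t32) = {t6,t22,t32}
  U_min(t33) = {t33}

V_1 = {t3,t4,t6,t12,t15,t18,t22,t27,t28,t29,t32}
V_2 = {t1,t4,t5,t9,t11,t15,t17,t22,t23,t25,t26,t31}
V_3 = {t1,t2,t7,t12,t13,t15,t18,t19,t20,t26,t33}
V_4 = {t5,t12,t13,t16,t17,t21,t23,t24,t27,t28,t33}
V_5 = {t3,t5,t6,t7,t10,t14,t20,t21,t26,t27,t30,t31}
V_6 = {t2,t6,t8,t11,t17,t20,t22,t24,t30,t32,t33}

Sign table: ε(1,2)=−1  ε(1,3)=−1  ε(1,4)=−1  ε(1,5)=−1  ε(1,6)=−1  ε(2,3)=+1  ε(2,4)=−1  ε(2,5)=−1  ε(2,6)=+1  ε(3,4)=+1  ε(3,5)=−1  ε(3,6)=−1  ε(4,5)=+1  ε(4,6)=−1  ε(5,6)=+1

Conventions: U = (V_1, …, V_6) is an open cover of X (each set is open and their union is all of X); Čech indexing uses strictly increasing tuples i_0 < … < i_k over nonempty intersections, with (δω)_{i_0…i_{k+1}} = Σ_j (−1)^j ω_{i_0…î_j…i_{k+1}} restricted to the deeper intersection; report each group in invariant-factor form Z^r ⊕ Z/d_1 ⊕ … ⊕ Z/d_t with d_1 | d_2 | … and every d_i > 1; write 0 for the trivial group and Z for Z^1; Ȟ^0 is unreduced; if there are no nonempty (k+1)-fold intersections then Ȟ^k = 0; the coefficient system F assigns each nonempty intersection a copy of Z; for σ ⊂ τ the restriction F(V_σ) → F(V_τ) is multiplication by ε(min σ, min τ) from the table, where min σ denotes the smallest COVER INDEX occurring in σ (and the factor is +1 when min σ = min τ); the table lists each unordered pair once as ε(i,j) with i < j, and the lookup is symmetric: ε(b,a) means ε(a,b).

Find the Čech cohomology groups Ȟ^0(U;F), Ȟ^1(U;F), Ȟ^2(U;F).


Ȟ^0 = 0,  Ȟ^1 = Z/2,  Ȟ^2 = Z

nerve of the cover:
  V12={t4,t15,t22} V13={t12,t15,t18} V14={t12,t27,t28} V15={t3,t6,t27} V16={t6,t22,t32} V23={t1,t15,t26} V24={t5,t17,t23} V25={t5,t26,t31} V26={t11,t17,t22} V34={t12,t13,t33} V35={t7,t20,t26} V36={t2,t20,t33} V45={t5,t21,t27} V46={t17,t24,t33} V56={t6,t20,t30}
  V123={t15} V126={t22} V134={t12} V145={t27} V156={t6} V235={t26} V245={t5} V246={t17} V346={t33} V356={t20}
C dims 6,15,10; δ0: rk 6, SNF 1^5·2; δ1: rk 9, SNF 1^9
Ȟ^0 = (6 − 6) − 0 = 0, so Ȟ^0 ≅ 0
Ȟ^1 = (15 − 9) − 6 = 0 plus torsion [2], so Ȟ^1 ≅ Z/2
Ȟ^2 = (10 − 0) − 9 = 1, so Ȟ^2 ≅ Z


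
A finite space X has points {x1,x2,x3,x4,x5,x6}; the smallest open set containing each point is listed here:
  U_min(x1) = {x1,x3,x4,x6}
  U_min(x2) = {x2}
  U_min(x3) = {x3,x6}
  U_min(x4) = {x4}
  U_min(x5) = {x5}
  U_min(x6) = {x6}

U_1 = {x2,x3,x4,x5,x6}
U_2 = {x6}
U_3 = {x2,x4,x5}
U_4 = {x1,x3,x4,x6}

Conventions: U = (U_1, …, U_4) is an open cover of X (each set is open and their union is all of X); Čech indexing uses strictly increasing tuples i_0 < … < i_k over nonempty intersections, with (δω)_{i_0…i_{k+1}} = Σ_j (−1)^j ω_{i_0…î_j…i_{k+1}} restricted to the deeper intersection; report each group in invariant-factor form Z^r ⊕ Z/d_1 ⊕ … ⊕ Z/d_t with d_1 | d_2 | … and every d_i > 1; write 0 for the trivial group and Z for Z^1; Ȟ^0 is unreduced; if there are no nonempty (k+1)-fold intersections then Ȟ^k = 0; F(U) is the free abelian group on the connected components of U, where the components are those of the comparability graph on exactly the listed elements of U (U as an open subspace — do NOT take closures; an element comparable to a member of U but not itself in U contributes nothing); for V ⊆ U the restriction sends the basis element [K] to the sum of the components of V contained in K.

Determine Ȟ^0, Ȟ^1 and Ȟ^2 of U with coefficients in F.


Ȟ^0(U;F) ≅ Z^3, Ȟ^1(U;F) ≅ 0, Ȟ^2(U;F) ≅ 0

nonempty intersections:
  U12={x6} U13={x2,x4,x5} U14={x3,x4,x6} U24={x6} U34={x4}
  U124={x6} U134={x4}
components per intersection:
  U1: {x2} {x3,x6} {x4} {x5}
  U2: {x6}
  U3: {x2} {x4} {x5}
  U4: {x1,x3,x4,x6}
  U12: {x6}
  U13: {x2} {x4} {x5}
  U14: {x3,x6} {x4}
  U24: {x6}
  U34: {x4}
  U124: {x6}
  U134: {x4}
C dims 9,8,2; δ0: rk 6, SNF 1^6; δ1: rk 2, SNF 1^2
Ȟ^0: (9−6)−0=3 ⇒ Z^3
Ȟ^1: (8−2)−6=0 ⇒ 0
Ȟ^2: (2−0)−2=0 ⇒ 0


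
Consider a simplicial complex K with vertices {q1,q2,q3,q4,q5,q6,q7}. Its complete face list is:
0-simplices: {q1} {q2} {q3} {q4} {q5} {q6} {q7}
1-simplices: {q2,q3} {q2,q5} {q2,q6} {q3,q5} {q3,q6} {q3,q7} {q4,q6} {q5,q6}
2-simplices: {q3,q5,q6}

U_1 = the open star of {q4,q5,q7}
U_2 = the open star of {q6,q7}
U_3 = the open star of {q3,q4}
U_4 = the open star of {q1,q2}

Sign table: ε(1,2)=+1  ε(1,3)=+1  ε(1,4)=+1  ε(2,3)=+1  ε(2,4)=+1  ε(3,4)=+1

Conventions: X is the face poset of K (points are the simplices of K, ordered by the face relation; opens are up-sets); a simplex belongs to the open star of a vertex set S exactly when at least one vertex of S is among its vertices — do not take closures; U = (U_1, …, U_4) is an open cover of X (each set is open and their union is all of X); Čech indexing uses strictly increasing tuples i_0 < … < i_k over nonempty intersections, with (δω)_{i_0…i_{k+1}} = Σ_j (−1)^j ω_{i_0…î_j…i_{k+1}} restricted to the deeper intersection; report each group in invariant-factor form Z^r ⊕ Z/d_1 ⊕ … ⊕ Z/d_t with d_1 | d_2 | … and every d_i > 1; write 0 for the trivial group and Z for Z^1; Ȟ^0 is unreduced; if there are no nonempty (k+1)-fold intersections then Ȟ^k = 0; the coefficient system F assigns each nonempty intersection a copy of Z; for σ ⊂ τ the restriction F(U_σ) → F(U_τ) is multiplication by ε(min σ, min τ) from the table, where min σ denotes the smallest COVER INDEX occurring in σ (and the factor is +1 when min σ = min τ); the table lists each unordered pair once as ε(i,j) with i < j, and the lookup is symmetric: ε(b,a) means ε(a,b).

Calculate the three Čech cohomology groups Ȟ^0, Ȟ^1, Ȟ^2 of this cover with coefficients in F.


cover nerve:
  U1={{q4},{q5},{q7},{q2,q5},{q3,q5},{q3,q7},{q4,q6},{q5,q6},{q3,q5,q6}} U2={{q6},{q7},{q2,q6},{q3,q6},{q3,q7},{q4,q6},{q5,q6},{q3,q5,q6}} U3={{q3},{q4},{q2,q3},{q3,q5},{q3,q6},{q3,q7},{q4,q6},{q3,q5,q6}} U4={{q1},{q2},{q2,q3},{q2,q5},{q2,q6}}
  U12={{q7},{q3,q7},{q4,q6},{q5,q6},{q3,q5,q6}} U13={{q4},{q3,q5},{q3,q7},{q4,q6},{q3,q5,q6}} U14={{q2,q5}} U23={{q3,q6},{q3,q7},{q4,q6},{q3,q5,q6}} U24={{q2,q6}} U34={{q2,q3}}
  U123={{q3,q7},{q4,q6},{q3,q5,q6}}
C dims 4,6,1; δ0: rk 3, SNF 1^3; δ1: rk 1, SNF 1^1
Ȟ^0: (4−3)−0=1 ⇒ Z
Ȟ^1: (6−1)−3=2 ⇒ Z^2
Ȟ^2: (1−0)−1=0 ⇒ 0

Ȟ^0(U;F) ≅ Z,  Ȟ^1(U;F) ≅ Z^2,  Ȟ^2(U;F) ≅ 0


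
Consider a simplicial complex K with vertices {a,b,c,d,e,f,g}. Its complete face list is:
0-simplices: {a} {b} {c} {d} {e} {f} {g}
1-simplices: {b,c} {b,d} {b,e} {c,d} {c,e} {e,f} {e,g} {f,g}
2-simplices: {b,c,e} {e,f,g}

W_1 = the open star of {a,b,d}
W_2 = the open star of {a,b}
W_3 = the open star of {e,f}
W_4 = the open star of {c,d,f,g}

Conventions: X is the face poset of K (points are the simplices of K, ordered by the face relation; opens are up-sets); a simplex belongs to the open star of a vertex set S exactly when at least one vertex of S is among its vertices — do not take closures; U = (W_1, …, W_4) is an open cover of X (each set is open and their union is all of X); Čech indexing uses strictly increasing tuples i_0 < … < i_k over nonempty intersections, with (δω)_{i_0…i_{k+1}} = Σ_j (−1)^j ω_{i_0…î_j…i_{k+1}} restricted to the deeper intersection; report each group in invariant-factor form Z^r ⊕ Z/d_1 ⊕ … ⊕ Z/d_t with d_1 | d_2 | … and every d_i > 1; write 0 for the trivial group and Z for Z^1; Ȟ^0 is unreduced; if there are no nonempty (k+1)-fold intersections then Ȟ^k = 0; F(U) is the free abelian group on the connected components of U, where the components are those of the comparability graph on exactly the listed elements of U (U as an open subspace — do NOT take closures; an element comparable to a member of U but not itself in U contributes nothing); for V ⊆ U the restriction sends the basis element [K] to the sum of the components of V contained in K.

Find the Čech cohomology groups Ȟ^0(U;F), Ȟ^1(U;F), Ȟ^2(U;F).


nonempty intersections:
  W1={{a},{b},{d},{b,c},{b,d},{b,e},{c,d},{b,c,e}} W2={{a},{b},{b,c},{b,d},{b,e},{b,c,e}} W3={{e},{f},{b,e},{c,e},{e,f},{e,g},{f,g},{b,c,e},{e,f,g}} W4={{c},{d},{f},{g},{b,c},{b,d},{c,d},{c,e},{e,f},{e,g},{f,g},{b,c,e},{e,f,g}}
  W12={{a},{b},{b,c},{b,d},{b,e},{b,c,e}} W13={{b,e},{b,c,e}} W14={{d},{b,c},{b,d},{c,d},{b,c,e}} W23={{b,e},{b,c,e}} W24={{b,c},{b,d},{b,c,e}} W34={{f},{c,e},{e,f},{e,g},{f,g},{b,c,e},{e,f,g}}
  W123={{b,e},{b,c,e}} W124={{b,c},{b,d},{b,c,e}} W134={{b,c,e}} W234={{b,c,e}}
  W1234={{b,c,e}}
components per intersection:
  W1: {{a}} {{b},{d},{b,c},{b,d},{b,e},{c,d},{b,c,e}}
  W2: {{a}} {{b},{b,c},{b,d},{b,e},{b,c,e}}
  W3: {{e},{f},{b,e},{c,e},{e,f},{e,g},{f,g},{b,c,e},{e,f,g}}
  W4: {{c},{d},{b,c},{b,d},{c,d},{c,e},{b,c,e}} {{f},{g},{e,f},{e,g},{f,g},{e,f,g}}
  W12: {{a}} {{b},{b,c},{b,d},{b,e},{b,c,e}}
  W13: {{b,e},{b,c,e}}
  W14: {{d},{b,d},{c,d}} {{b,c},{b,c,e}}
  W23: {{b,e},{b,c,e}}
  W24: {{b,c},{b,c,e}} {{b,d}}
  W34: {{f},{e,f},{e,g},{f,g},{e,f,g}} {{c,e},{b,c,e}}
  W123: {{b,e},{b,c,e}}
  W124: {{b,c},{b,c,e}} {{b,d}}
  W134: {{b,c,e}}
  W234: {{b,c,e}}
  W1234: {{b,c,e}}
C dims 7,10,5,1; δ0: rk 5, SNF 1^5; δ1: rk 4, SNF 1^4; δ2: rk 1, SNF 1^1
Ȟ^0: (7−5)−0=2 ⇒ Z^2
Ȟ^1: (10−4)−5=1 ⇒ Z
Ȟ^2: (5−1)−4=0 ⇒ 0

Ȟ^0 ≅ Z^2, Ȟ^1 ≅ Z and Ȟ^2 ≅ 0


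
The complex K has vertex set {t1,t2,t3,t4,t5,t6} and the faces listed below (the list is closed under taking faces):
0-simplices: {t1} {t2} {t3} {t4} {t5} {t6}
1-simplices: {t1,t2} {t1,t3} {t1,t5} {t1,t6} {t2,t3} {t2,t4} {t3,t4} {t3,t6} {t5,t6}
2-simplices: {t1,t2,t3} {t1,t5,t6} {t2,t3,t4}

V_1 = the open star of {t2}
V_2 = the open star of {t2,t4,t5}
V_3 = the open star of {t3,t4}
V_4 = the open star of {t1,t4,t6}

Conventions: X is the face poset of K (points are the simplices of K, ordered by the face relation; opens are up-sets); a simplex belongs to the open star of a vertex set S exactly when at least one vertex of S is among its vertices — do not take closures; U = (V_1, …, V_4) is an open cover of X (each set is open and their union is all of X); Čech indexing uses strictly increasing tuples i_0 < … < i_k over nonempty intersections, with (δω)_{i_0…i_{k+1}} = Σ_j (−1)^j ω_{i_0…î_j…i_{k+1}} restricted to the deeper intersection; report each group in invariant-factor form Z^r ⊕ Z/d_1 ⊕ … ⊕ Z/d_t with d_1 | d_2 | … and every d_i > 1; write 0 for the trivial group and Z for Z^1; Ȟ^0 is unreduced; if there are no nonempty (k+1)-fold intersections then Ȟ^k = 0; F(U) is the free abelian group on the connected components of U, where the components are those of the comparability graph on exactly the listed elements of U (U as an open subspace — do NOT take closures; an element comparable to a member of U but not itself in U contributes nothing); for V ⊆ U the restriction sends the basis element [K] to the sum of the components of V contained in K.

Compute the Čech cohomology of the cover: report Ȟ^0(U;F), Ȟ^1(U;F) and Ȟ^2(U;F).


nerve simplices:
  V1={{t2},{t1,t2},{t2,t3},{t2,t4},{t1,t2,t3},{t2,t3,t4}} V2={{t2},{t4},{t5},{t1,t2},{t1,t5},{t2,t3},{t2,t4},{t3,t4},{t5,t6},{t1,t2,t3},{t1,t5,t6},{t2,t3,t4}} V3={{t3},{t4},{t1,t3},{t2,t3},{t2,t4},{t3,t4},{t3,t6},{t1,t2,t3},{t2,t3,t4}} V4={{t1},{t4},{t6},{t1,t2},{t1,t3},{t1,t5},{t1,t6},{t2,t4},{t3,t4},{t3,t6},{t5,t6},{t1,t2,t3},{t1,t5,t6},{t2,t3,t4}}
  V12={{t2},{t1,t2},{t2,t3},{t2,t4},{t1,t2,t3},{t2,t3,t4}} V13={{t2,t3},{t2,t4},{t1,t2,t3},{t2,t3,t4}} V14={{t1,t2},{t2,t4},{t1,t2,t3},{t2,t3,t4}} V23={{t4},{t2,t3},{t2,t4},{t3,t4},{t1,t2,t3},{t2,t3,t4}} V24={{t4},{t1,t2},{t1,t5},{t2,t4},{t3,t4},{t5,t6},{t1,t2,t3},{t1,t5,t6},{t2,t3,t4}} V34={{t4},{t1,t3},{t2,t4},{t3,t4},{t3,t6},{t1,t2,t3},{t2,t3,t4}}
  V123={{t2,t3},{t2,t4},{t1,t2,t3},{t2,t3,t4}} V124={{t1,t2},{t2,t4},{t1,t2,t3},{t2,t3,t4}} V134={{t2,t4},{t1,t2,t3},{t2,t3,t4}} V234={{t4},{t2,t4},{t3,t4},{t1,t2,t3},{t2,t3,t4}}
  V1234={{t2,t4},{t1,t2,t3},{t2,t3,t4}}
components per intersection:
  V1: {{t2},{t1,t2},{t2,t3},{t2,t4},{t1,t2,t3},{t2,t3,t4}}
  V2: {{t2},{t4},{t1,t2},{t2,t3},{t2,t4},{t3,t4},{t1,t2,t3},{t2,t3,t4}} {{t5},{t1,t5},{t5,t6},{t1,t5,t6}}
  V3: {{t3},{t4},{t1,t3},{t2,t3},{t2,t4},{t3,t4},{t3,t6},{t1,t2,t3},{t2,t3,t4}}
  V4: {{t1},{t6},{t1,t2},{t1,t3},{t1,t5},{t1,t6},{t3,t6},{t5,t6},{t1,t2,t3},{t1,t5,t6}} {{t4},{t2,t4},{t3,t4},{t2,t3,t4}}
  V12: {{t2},{t1,t2},{t2,t3},{t2,t4},{t1,t2,t3},{t2,t3,t4}}
  V13: {{t2,t3},{t2,t4},{t1,t2,t3},{t2,t3,t4}}
  V14: {{t1,t2},{t1,t2,t3}} {{t2,t4},{t2,t3,t4}}
  V23: {{t4},{t2,t3},{t2,t4},{t3,t4},{t1,t2,t3},{t2,t3,t4}}
  V24: {{t4},{t2,t4},{t3,t4},{t2,t3,t4}} {{t1,t2},{t1,t2,t3}} {{t1,t5},{t5,t6},{t1,t5,t6}}
  V34: {{t4},{t2,t4},{t3,t4},{t2,t3,t4}} {{t1,t3},{t1,t2,t3}} {{t3,t6}}
  V123: {{t2,t3},{t2,t4},{t1,t2,t3},{t2,t3,t4}}
  V124: {{t1,t2},{t1,t2,t3}} {{t2,t4},{t2,t3,t4}}
  V134: {{t2,t4},{t2,t3,t4}} {{t1,t2,t3}}
  V234: {{t4},{t2,t4},{t3,t4},{t2,t3,t4}} {{t1,t2,t3}}
  V1234: {{t2,t4},{t2,t3,t4}} {{t1,t2,t3}}
C dims 6,11,7,2; δ0: rk 5, SNF 1^5; δ1: rk 5, SNF 1^5; δ2: rk 2, SNF 1^2
degree 0: 6−5−0 = 1 → Ȟ^0 ≅ Z
degree 1: 11−5−5 = 1 → Ȟ^1 ≅ Z
degree 2: 7−2−5 = 0 → Ȟ^2 ≅ 0

Ȟ^0(U;F) ≅ Z,  Ȟ^1(U;F) ≅ Z,  Ȟ^2(U;F) ≅ 0


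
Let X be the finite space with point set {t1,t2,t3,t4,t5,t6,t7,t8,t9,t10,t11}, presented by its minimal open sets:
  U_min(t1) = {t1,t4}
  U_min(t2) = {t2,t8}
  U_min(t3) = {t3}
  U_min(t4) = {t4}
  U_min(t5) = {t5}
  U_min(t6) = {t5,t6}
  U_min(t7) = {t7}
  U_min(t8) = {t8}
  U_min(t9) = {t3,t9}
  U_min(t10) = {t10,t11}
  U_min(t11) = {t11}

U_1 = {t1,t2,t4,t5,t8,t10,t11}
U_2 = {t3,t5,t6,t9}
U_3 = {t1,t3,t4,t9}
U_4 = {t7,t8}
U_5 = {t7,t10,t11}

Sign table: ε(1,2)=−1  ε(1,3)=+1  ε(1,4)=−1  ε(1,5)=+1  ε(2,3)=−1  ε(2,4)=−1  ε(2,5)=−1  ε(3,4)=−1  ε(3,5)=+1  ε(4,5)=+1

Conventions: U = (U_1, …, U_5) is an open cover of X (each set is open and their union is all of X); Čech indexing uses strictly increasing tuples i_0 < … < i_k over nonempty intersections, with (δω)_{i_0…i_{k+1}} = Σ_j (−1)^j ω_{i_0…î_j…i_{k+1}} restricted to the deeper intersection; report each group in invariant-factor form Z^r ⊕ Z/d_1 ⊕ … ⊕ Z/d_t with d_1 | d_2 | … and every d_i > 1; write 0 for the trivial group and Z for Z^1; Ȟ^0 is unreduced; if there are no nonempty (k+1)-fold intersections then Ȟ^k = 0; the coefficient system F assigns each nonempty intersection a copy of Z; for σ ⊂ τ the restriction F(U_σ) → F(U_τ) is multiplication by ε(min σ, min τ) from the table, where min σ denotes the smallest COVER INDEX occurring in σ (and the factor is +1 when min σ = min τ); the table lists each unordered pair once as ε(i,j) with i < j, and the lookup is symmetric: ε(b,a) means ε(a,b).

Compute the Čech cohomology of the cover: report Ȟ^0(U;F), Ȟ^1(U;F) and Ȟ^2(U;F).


nonempty intersections:
  U12={t5} U13={t1,t4} U14={t8} U15={t10,t11} U23={t3,t9} U45={t7}
C dims 5,6; δ0: rk 5, SNF 1^4·2
Ȟ^0: (5−5)−0=0 ⇒ 0
Ȟ^1: (6−0)−5=1 plus torsion [2] ⇒ Z ⊕ Z/2
Ȟ^2: (0−0)−0=0 ⇒ 0

Ȟ^0(U;F) ≅ 0; Ȟ^1(U;F) ≅ Z ⊕ Z/2; Ȟ^2(U;F) ≅ 0


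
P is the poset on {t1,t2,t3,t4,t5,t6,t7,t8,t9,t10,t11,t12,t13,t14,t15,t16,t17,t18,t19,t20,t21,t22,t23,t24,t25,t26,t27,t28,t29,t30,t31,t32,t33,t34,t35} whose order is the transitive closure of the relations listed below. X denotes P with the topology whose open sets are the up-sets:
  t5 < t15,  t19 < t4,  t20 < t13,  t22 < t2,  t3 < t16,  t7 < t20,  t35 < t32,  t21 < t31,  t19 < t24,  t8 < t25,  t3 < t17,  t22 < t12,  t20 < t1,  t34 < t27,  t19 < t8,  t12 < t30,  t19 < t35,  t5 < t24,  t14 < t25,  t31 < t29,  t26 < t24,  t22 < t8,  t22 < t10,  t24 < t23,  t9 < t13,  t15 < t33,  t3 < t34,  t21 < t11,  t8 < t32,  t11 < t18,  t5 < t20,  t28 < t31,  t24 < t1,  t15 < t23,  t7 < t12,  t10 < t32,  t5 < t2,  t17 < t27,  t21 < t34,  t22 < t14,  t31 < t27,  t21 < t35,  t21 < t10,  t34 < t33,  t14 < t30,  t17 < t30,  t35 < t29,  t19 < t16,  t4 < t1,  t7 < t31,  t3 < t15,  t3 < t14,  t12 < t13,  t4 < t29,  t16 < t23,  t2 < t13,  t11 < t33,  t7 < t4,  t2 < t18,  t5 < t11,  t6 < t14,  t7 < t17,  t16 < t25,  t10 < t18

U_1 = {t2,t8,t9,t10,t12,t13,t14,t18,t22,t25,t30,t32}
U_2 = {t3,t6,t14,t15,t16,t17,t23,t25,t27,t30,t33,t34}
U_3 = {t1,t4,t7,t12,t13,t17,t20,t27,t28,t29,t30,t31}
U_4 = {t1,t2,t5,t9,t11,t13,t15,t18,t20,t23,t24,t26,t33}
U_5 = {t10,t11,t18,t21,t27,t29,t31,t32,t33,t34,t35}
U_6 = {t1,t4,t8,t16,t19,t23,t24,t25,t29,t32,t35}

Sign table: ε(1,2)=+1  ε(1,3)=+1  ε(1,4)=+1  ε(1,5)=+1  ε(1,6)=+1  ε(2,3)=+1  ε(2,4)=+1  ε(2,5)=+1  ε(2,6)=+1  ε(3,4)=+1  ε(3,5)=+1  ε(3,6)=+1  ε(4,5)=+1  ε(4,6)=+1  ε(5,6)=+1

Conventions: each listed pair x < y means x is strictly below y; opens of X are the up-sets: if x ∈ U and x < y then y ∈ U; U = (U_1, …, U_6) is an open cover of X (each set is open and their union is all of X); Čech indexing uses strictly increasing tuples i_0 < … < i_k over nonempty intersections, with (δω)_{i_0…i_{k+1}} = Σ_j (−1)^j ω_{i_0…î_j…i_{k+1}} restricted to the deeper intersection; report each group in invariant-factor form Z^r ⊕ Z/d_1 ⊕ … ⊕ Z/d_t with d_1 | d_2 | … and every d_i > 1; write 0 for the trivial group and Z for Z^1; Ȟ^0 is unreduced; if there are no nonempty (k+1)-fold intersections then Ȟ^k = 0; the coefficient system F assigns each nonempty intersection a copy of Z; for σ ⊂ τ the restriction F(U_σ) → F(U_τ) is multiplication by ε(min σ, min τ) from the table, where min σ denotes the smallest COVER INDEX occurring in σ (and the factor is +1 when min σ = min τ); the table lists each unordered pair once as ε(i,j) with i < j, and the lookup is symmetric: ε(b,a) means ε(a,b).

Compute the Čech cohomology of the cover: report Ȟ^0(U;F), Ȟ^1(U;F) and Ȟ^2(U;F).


nerve simplices:
  U12={t14,t25,t30} U13={t12,t13,t30} U14={t2,t9,t13,t18} U15={t10,t18,t32} U16={t8,t25,t32} U23={t17,t27,t30} U24={t15,t23,t33} U25={t27,t33,t34} U26={t16,t23,t25} U34={t1,t13,t20} U35={t27,t29,t31} U36={t1,t4,t29} U45={t11,t18,t33} U46={t1,t23,t24} U56={t29,t32,t35}
  U123={t30} U126={t25} U134={t13} U145={t18} U156={t32} U235={t27} U245={t33} U246={t23} U346={t1} U356={t29}
C dims 6,15,10; δ0: rk 5, SNF 1^5; δ1: rk 10, SNF 1^9·2
degree 0: 6−5−0 = 1 → Ȟ^0 ≅ Z
degree 1: 15−10−5 = 0 → Ȟ^1 ≅ 0
degree 2: 10−0−10 = 0 plus torsion [2] → Ȟ^2 ≅ Z/2

Ȟ^0 ≅ Z, Ȟ^1 ≅ 0, Ȟ^2 ≅ Z/2
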